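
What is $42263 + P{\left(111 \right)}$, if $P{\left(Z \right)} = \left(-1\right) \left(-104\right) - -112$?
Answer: $42479$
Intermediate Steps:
$P{\left(Z \right)} = 216$ ($P{\left(Z \right)} = 104 + 112 = 216$)
$42263 + P{\left(111 \right)} = 42263 + 216 = 42479$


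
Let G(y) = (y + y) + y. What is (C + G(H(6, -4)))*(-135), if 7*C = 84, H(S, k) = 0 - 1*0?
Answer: -1620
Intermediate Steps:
H(S, k) = 0 (H(S, k) = 0 + 0 = 0)
C = 12 (C = (1/7)*84 = 12)
G(y) = 3*y (G(y) = 2*y + y = 3*y)
(C + G(H(6, -4)))*(-135) = (12 + 3*0)*(-135) = (12 + 0)*(-135) = 12*(-135) = -1620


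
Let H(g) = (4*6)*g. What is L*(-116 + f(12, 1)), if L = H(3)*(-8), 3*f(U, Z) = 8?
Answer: 65280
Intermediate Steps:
H(g) = 24*g
f(U, Z) = 8/3 (f(U, Z) = (⅓)*8 = 8/3)
L = -576 (L = (24*3)*(-8) = 72*(-8) = -576)
L*(-116 + f(12, 1)) = -576*(-116 + 8/3) = -576*(-340/3) = 65280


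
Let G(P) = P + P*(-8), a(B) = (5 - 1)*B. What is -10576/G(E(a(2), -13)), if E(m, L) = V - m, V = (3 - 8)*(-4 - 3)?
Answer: 10576/189 ≈ 55.958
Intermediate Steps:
V = 35 (V = -5*(-7) = 35)
a(B) = 4*B
E(m, L) = 35 - m
G(P) = -7*P (G(P) = P - 8*P = -7*P)
-10576/G(E(a(2), -13)) = -10576*(-1/(7*(35 - 4*2))) = -10576*(-1/(7*(35 - 1*8))) = -10576*(-1/(7*(35 - 8))) = -10576/((-7*27)) = -10576/(-189) = -10576*(-1/189) = 10576/189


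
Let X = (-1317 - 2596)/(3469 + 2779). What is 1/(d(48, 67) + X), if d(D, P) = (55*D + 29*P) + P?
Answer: 6248/29049287 ≈ 0.00021508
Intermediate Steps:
X = -3913/6248 ≈ -0.62628
d(D, P) = 30*P + 55*D (d(D, P) = (29*P + 55*D) + P = 30*P + 55*D)
1/(d(48, 67) + X) = 1/((30*67 + 55*48) - 3913/6248) = 1/((2010 + 2640) - 3913/6248) = 1/(4650 - 3913/6248) = 1/(29049287/6248) = 6248/29049287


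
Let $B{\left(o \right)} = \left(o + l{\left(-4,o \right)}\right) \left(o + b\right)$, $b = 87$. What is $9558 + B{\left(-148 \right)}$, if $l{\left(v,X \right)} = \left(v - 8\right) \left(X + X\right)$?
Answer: $-198086$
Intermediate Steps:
$l{\left(v,X \right)} = 2 X \left(-8 + v\right)$ ($l{\left(v,X \right)} = \left(-8 + v\right) 2 X = 2 X \left(-8 + v\right)$)
$B{\left(o \right)} = - 23 o \left(87 + o\right)$ ($B{\left(o \right)} = \left(o + 2 o \left(-8 - 4\right)\right) \left(o + 87\right) = \left(o + 2 o \left(-12\right)\right) \left(87 + o\right) = \left(o - 24 o\right) \left(87 + o\right) = - 23 o \left(87 + o\right)$)
$9558 + B{\left(-148 \right)} = 9558 + 23 \left(-148\right) \left(-87 - -148\right) = 9558 + 23 \left(-148\right) \left(-87 + 148\right) = 9558 + 23 \left(-148\right) 61 = 9558 - 207644 = -198086$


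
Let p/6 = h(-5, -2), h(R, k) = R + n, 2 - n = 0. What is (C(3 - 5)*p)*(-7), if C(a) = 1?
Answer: 126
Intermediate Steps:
n = 2 (n = 2 - 1*0 = 2 + 0 = 2)
h(R, k) = 2 + R (h(R, k) = R + 2 = 2 + R)
p = -18 (p = 6*(2 - 5) = 6*(-3) = -18)
(C(3 - 5)*p)*(-7) = (1*(-18))*(-7) = -18*(-7) = 126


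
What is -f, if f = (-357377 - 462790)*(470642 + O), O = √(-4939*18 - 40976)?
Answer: 386005037214 + 820167*I*√129878 ≈ 3.86e+11 + 2.9558e+8*I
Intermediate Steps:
O = I*√129878 (O = √(-88902 - 40976) = √(-129878) = I*√129878 ≈ 360.39*I)
f = -386005037214 - 820167*I*√129878 (f = (-357377 - 462790)*(470642 + I*√129878) = -820167*(470642 + I*√129878) = -386005037214 - 820167*I*√129878 ≈ -3.86e+11 - 2.9558e+8*I)
-f = -(-386005037214 - 820167*I*√129878) = 386005037214 + 820167*I*√129878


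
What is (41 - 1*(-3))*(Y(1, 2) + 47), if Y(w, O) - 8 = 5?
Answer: 2640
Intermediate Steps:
Y(w, O) = 13 (Y(w, O) = 8 + 5 = 13)
(41 - 1*(-3))*(Y(1, 2) + 47) = (41 - 1*(-3))*(13 + 47) = (41 + 3)*60 = 44*60 = 2640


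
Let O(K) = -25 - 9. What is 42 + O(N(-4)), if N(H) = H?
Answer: 8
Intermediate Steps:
O(K) = -34
42 + O(N(-4)) = 42 - 34 = 8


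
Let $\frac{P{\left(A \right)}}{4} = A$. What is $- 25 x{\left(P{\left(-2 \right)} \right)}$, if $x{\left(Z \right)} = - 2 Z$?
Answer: $-400$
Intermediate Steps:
$P{\left(A \right)} = 4 A$
$- 25 x{\left(P{\left(-2 \right)} \right)} = - 25 \left(- 2 \cdot 4 \left(-2\right)\right) = - 25 \left(\left(-2\right) \left(-8\right)\right) = \left(-25\right) 16 = -400$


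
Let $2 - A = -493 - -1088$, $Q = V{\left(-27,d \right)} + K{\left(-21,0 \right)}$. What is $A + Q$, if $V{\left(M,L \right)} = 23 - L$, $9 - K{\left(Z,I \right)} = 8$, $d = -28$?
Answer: $-541$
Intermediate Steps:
$K{\left(Z,I \right)} = 1$ ($K{\left(Z,I \right)} = 9 - 8 = 1$)
$Q = 52$ ($Q = \left(23 - -28\right) + 1 = \left(23 + 28\right) + 1 = 51 + 1 = 52$)
$A = -593$ ($A = 2 - \left(-493 - -1088\right) = 2 - \left(-493 + 1088\right) = 2 - 595 = -593$)
$A + Q = -593 + 52 = -541$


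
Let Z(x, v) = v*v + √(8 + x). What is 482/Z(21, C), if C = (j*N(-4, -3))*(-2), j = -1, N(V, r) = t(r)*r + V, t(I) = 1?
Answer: 94472/38387 - 482*√29/38387 ≈ 2.3934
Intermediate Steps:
N(V, r) = V + r (N(V, r) = 1*r + V = r + V = V + r)
C = -14 (C = -(-4 - 3)*(-2) = -1*(-7)*(-2) = 7*(-2) = -14)
Z(x, v) = v² + √(8 + x)
482/Z(21, C) = 482/((-14)² + √(8 + 21)) = 482/(196 + √29)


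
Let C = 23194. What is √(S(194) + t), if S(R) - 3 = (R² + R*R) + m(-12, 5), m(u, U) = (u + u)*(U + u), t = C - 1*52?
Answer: √98585 ≈ 313.98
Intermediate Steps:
t = 23142 (t = 23194 - 1*52 = 23194 - 52 = 23142)
m(u, U) = 2*u*(U + u) (m(u, U) = (2*u)*(U + u) = 2*u*(U + u))
S(R) = 171 + 2*R² (S(R) = 3 + ((R² + R*R) + 2*(-12)*(5 - 12)) = 3 + ((R² + R²) + 2*(-12)*(-7)) = 3 + (2*R² + 168) = 3 + (168 + 2*R²) = 171 + 2*R²)
√(S(194) + t) = √((171 + 2*194²) + 23142) = √((171 + 2*37636) + 23142) = √((171 + 75272) + 23142) = √(75443 + 23142) = √98585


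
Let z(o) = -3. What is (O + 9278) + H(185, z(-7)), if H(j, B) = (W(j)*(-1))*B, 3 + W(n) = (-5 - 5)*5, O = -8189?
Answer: 930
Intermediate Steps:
W(n) = -53 (W(n) = -3 + (-5 - 5)*5 = -3 - 10*5 = -3 - 50 = -53)
H(j, B) = 53*B (H(j, B) = (-53*(-1))*B = 53*B)
(O + 9278) + H(185, z(-7)) = (-8189 + 9278) + 53*(-3) = 1089 - 159 = 930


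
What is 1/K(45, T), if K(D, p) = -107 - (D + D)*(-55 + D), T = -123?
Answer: 1/793 ≈ 0.0012610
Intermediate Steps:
K(D, p) = -107 - 2*D*(-55 + D)
1/K(45, T) = 1/(-107 - 2*45² + 110*45) = 1/(-107 - 2*2025 + 4950) = 1/(-107 - 4050 + 4950) = 1/793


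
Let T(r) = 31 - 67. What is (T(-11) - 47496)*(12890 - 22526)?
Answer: 458018352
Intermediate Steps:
T(r) = -36
(T(-11) - 47496)*(12890 - 22526) = (-36 - 47496)*(12890 - 22526) = -47532*(-9636) = 458018352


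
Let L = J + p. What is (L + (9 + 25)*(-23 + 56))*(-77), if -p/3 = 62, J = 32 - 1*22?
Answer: -72842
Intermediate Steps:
J = 10 (J = 32 - 22 = 10)
p = -186 (p = -3*62 = -186)
L = -176 (L = 10 - 186 = -176)
(L + (9 + 25)*(-23 + 56))*(-77) = (-176 + (9 + 25)*(-23 + 56))*(-77) = (-176 + 34*33)*(-77) = (-176 + 1122)*(-77) = 946*(-77) = -72842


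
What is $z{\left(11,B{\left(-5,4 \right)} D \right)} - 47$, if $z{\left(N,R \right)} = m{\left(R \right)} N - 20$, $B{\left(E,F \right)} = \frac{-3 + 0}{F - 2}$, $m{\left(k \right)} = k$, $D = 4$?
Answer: $-133$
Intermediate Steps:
$B{\left(E,F \right)} = - \frac{3}{-2 + F}$
$z{\left(N,R \right)} = -20 + N R$ ($z{\left(N,R \right)} = R N - 20 = N R - 20 = -20 + N R$)
$z{\left(11,B{\left(-5,4 \right)} D \right)} - 47 = \left(-20 + 11 - \frac{3}{-2 + 4} \cdot 4\right) - 47 = \left(-20 + 11 - \frac{3}{2} \cdot 4\right) - 47 = \left(-20 + 11 \left(-3\right) \frac{1}{2} \cdot 4\right) - 47 = \left(-20 + 11 \left(\left(- \frac{3}{2}\right) 4\right)\right) - 47 = \left(-20 + 11 \left(-6\right)\right) - 47 = \left(-20 - 66\right) - 47 = -86 - 47 = -133$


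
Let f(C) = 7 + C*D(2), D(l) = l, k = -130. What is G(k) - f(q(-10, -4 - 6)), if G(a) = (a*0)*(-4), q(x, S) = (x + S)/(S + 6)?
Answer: -17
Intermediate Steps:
q(x, S) = (S + x)/(6 + S)
f(C) = 7 + 2*C (f(C) = 7 + C*2 = 7 + 2*C)
G(a) = 0 (G(a) = 0*(-4) = 0)
G(k) - f(q(-10, -4 - 6)) = 0 - (7 + 2*(((-4 - 6) - 10)/(6 + (-4 - 6)))) = 0 - (7 + 2*((-10 - 10)/(6 - 10))) = 0 - (7 + 2*(-20/(-4))) = 0 - (7 + 2*(-¼*(-20))) = 0 - (7 + 2*5) = 0 - (7 + 10) = 0 - 1*17 = 0 - 17 = -17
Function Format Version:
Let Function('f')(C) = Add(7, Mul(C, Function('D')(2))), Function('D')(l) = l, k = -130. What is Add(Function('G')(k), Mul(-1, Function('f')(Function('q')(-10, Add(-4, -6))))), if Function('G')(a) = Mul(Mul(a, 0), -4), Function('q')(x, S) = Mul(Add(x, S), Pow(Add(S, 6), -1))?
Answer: -17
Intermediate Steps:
Function('q')(x, S) = Mul(Pow(Add(6, S), -1), Add(S, x)) (Function('q')(x, S) = Mul(Add(S, x), Pow(Add(6, S), -1)) = Mul(Pow(Add(6, S), -1), Add(S, x)))
Function('f')(C) = Add(7, Mul(2, C)) (Function('f')(C) = Add(7, Mul(C, 2)) = Add(7, Mul(2, C)))
Function('G')(a) = 0 (Function('G')(a) = Mul(0, -4) = 0)
Add(Function('G')(k), Mul(-1, Function('f')(Function('q')(-10, Add(-4, -6))))) = Add(0, Mul(-1, Add(7, Mul(2, Mul(Pow(Add(6, Add(-4, -6)), -1), Add(Add(-4, -6), -10)))))) = Add(0, Mul(-1, Add(7, Mul(2, Mul(Pow(Add(6, -10), -1), Add(-10, -10)))))) = Add(0, Mul(-1, Add(7, Mul(2, Mul(Pow(-4, -1), -20))))) = Add(0, Mul(-1, Add(7, Mul(2, Mul(Rational(-1, 4), -20))))) = Add(0, Mul(-1, Add(7, Mul(2, 5)))) = Add(0, Mul(-1, Add(7, 10))) = Add(0, Mul(-1, 17)) = Add(0, -17) = -17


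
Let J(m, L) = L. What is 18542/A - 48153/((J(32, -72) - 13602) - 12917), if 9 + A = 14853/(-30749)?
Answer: -7573381612648/3876888027 ≈ -1953.5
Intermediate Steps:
A = -291594/30749 (A = -9 + 14853/(-30749) = -9 + 14853*(-1/30749) = -9 - 14853/30749 = -291594/30749 ≈ -9.4830)
18542/A - 48153/((J(32, -72) - 13602) - 12917) = 18542/(-291594/30749) - 48153/((-72 - 13602) - 12917) = 18542*(-30749/291594) - 48153/(-13674 - 12917) = -285073979/145797 - 48153/(-26591) = -285073979/145797 - 48153*(-1/26591) = -285073979/145797 + 48153/26591 = -7573381612648/3876888027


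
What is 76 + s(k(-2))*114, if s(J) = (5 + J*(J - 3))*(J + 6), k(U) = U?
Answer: 6916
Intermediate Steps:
s(J) = (5 + J*(-3 + J))*(6 + J)
76 + s(k(-2))*114 = 76 + (30 + (-2)³ - 13*(-2) + 3*(-2)²)*114 = 76 + (30 - 8 + 26 + 3*4)*114 = 76 + (30 - 8 + 26 + 12)*114 = 76 + 60*114 = 76 + 6840 = 6916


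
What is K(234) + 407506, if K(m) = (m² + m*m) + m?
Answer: 517252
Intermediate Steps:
K(m) = m + 2*m² (K(m) = (m² + m²) + m = 2*m² + m = m + 2*m²)
K(234) + 407506 = 234*(1 + 2*234) + 407506 = 234*(1 + 468) + 407506 = 234*469 + 407506 = 109746 + 407506 = 517252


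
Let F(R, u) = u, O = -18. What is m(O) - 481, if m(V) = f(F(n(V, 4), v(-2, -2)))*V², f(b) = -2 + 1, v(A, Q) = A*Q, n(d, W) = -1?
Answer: -805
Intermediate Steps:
f(b) = -1
m(V) = -V²
m(O) - 481 = -1*(-18)² - 481 = -1*324 - 481 = -324 - 481 = -805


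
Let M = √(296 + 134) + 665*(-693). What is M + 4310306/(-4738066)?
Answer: -1091759168038/2369033 + √430 ≈ -4.6083e+5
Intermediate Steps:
M = -460845 + √430 (M = √430 - 460845 = -460845 + √430 ≈ -4.6082e+5)
M + 4310306/(-4738066) = (-460845 + √430) + 4310306/(-4738066) = (-460845 + √430) + 4310306*(-1/4738066) = (-460845 + √430) - 2155153/2369033 = -1091759168038/2369033 + √430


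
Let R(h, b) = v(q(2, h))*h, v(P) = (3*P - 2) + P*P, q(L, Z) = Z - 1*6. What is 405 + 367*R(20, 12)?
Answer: 1732645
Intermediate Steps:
q(L, Z) = -6 + Z (q(L, Z) = Z - 6 = -6 + Z)
v(P) = -2 + P**2 + 3*P (v(P) = (-2 + 3*P) + P**2 = -2 + P**2 + 3*P)
R(h, b) = h*(-20 + (-6 + h)**2 + 3*h) (R(h, b) = (-2 + (-6 + h)**2 + 3*(-6 + h))*h = (-2 + (-6 + h)**2 + (-18 + 3*h))*h = (-20 + (-6 + h)**2 + 3*h)*h = h*(-20 + (-6 + h)**2 + 3*h))
405 + 367*R(20, 12) = 405 + 367*(20*(16 + 20**2 - 9*20)) = 405 + 367*(20*(16 + 400 - 180)) = 405 + 367*(20*236) = 405 + 367*4720 = 405 + 1732240 = 1732645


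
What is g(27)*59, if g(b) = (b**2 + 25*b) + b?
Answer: 84429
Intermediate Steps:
g(b) = b**2 + 26*b
g(27)*59 = (27*(26 + 27))*59 = (27*53)*59 = 1431*59 = 84429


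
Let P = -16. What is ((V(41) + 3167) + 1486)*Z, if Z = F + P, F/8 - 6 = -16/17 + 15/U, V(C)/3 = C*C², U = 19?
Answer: 2102320704/323 ≈ 6.5087e+6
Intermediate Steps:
V(C) = 3*C³ (V(C) = 3*(C*C²) = 3*C³)
F = 15112/323 (F = 48 + 8*(-16/17 + 15/19) = 48 + 8*(-49/323) = 48 - 392/323 = 15112/323 ≈ 46.786)
Z = 9944/323 (Z = 15112/323 - 16 = 9944/323 ≈ 30.786)
((V(41) + 3167) + 1486)*Z = ((3*41³ + 3167) + 1486)*(9944/323) = ((3*68921 + 3167) + 1486)*(9944/323) = ((206763 + 3167) + 1486)*(9944/323) = (209930 + 1486)*(9944/323) = 211416*(9944/323) = 2102320704/323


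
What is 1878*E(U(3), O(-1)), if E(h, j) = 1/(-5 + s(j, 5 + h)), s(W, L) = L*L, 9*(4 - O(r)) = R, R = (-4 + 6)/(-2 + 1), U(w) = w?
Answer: 1878/59 ≈ 31.831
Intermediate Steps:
R = -2 (R = 2/(-1) = 2*(-1) = -2)
O(r) = 38/9 (O(r) = 4 - 1/9*(-2) = 4 + 2/9 = 38/9)
s(W, L) = L**2
E(h, j) = 1/(-5 + (5 + h)**2)
1878*E(U(3), O(-1)) = 1878/(-5 + (5 + 3)**2) = 1878/(-5 + 8**2) = 1878/(-5 + 64) = 1878/59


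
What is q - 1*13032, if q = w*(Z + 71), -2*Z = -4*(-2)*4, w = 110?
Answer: -6982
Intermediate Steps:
Z = -16 (Z = -(-4*(-2))*4/2 = -4*4 = -½*32 = -16)
q = 6050 (q = 110*(-16 + 71) = 110*55 = 6050)
q - 1*13032 = 6050 - 1*13032 = 6050 - 13032 = -6982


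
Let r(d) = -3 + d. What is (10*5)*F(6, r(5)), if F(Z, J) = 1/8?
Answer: 25/4 ≈ 6.2500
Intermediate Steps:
F(Z, J) = ⅛
(10*5)*F(6, r(5)) = (10*5)*(⅛) = 50*(⅛) = 25/4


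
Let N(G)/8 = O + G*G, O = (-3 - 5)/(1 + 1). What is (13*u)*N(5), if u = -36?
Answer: -78624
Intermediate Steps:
O = -4 (O = -8/2 = -8*1/2 = -4)
N(G) = -32 + 8*G**2 (N(G) = 8*(-4 + G*G) = 8*(-4 + G**2) = -32 + 8*G**2)
(13*u)*N(5) = (13*(-36))*(-32 + 8*5**2) = -468*(-32 + 8*25) = -468*(-32 + 200) = -468*168 = -78624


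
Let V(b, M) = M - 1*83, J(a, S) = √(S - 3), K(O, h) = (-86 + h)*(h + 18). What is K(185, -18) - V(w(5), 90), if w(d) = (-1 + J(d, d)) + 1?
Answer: -7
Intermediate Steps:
K(O, h) = (-86 + h)*(18 + h)
J(a, S) = √(-3 + S)
w(d) = √(-3 + d) (w(d) = (-1 + √(-3 + d)) + 1 = √(-3 + d))
V(b, M) = -83 + M (V(b, M) = M - 83 = -83 + M)
K(185, -18) - V(w(5), 90) = (-1548 + (-18)² - 68*(-18)) - (-83 + 90) = (-1548 + 324 + 1224) - 1*7 = 0 - 7 = -7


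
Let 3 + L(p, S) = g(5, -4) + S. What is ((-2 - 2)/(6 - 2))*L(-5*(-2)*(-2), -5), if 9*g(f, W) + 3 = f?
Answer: 70/9 ≈ 7.7778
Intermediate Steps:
g(f, W) = -⅓ + f/9
L(p, S) = -25/9 + S (L(p, S) = -3 + ((-⅓ + (⅑)*5) + S) = -3 + ((-⅓ + 5/9) + S) = -3 + (2/9 + S) = -25/9 + S)
((-2 - 2)/(6 - 2))*L(-5*(-2)*(-2), -5) = ((-2 - 2)/(6 - 2))*(-25/9 - 5) = -4/4*(-70/9) = -4*¼*(-70/9) = -1*(-70/9) = 70/9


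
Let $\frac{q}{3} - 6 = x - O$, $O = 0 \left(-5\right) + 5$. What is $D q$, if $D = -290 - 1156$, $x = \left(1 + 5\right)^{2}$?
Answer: $-160506$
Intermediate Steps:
$x = 36$ ($x = 6^{2} = 36$)
$D = -1446$
$O = 5$ ($O = 0 + 5 = 5$)
$q = 111$ ($q = 18 + 3 \left(36 - 5\right) = 18 + 3 \cdot 31 = 18 + 93 = 111$)
$D q = \left(-1446\right) 111 = -160506$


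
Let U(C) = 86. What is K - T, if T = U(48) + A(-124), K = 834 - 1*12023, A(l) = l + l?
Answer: -11027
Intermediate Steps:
A(l) = 2*l
K = -11189 (K = 834 - 12023 = -11189)
T = -162 (T = 86 + 2*(-124) = 86 - 248 = -162)
K - T = -11189 - 1*(-162) = -11189 + 162 = -11027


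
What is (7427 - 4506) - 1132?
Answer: 1789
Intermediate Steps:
(7427 - 4506) - 1132 = 2921 - 1132 = 1789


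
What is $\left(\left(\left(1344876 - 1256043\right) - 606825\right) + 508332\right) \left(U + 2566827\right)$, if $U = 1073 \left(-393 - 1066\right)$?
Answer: $-9672751200$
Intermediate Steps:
$U = -1565507$ ($U = 1073 \left(-1459\right) = -1565507$)
$\left(\left(\left(1344876 - 1256043\right) - 606825\right) + 508332\right) \left(U + 2566827\right) = \left(\left(\left(1344876 - 1256043\right) - 606825\right) + 508332\right) \left(-1565507 + 2566827\right) = \left(\left(88833 - 606825\right) + 508332\right) 1001320 = \left(-517992 + 508332\right) 1001320 = \left(-9660\right) 1001320 = -9672751200$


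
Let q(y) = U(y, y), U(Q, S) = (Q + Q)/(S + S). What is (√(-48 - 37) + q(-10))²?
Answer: (1 + I*√85)² ≈ -84.0 + 18.439*I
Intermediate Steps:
U(Q, S) = Q/S (U(Q, S) = (2*Q)/((2*S)) = (2*Q)*(1/(2*S)) = Q/S)
q(y) = 1 (q(y) = y/y = 1)
(√(-48 - 37) + q(-10))² = (√(-48 - 37) + 1)² = (√(-85) + 1)² = (I*√85 + 1)² = (1 + I*√85)²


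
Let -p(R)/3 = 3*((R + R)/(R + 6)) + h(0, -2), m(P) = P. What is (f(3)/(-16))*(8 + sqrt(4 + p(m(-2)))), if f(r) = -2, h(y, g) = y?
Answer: 1 + sqrt(13)/8 ≈ 1.4507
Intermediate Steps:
p(R) = -18*R/(6 + R) (p(R) = -3*(3*((R + R)/(R + 6)) + 0) = -3*(3*((2*R)/(6 + R)) + 0) = -3*(3*(2*R/(6 + R)) + 0) = -3*(6*R/(6 + R) + 0) = -18*R/(6 + R))
(f(3)/(-16))*(8 + sqrt(4 + p(m(-2)))) = (-2/(-16))*(8 + sqrt(4 - 18*(-2)/(6 - 2))) = (-2*(-1/16))*(8 + sqrt(4 - 18*(-2)/4)) = (8 + sqrt(4 - 18*(-2)*1/4))/8 = (8 + sqrt(4 + 9))/8 = (8 + sqrt(13))/8 = 1 + sqrt(13)/8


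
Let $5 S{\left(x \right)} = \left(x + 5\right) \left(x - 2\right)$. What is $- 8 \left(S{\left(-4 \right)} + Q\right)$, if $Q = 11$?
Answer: $- \frac{392}{5} \approx -78.4$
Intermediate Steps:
$S{\left(x \right)} = \frac{\left(-2 + x\right) \left(5 + x\right)}{5}$ ($S{\left(x \right)} = \frac{\left(x + 5\right) \left(x - 2\right)}{5} = \frac{\left(5 + x\right) \left(-2 + x\right)}{5} = \frac{\left(-2 + x\right) \left(5 + x\right)}{5}$)
$- 8 \left(S{\left(-4 \right)} + Q\right) = - 8 \left(\left(-2 + \frac{\left(-4\right)^{2}}{5} + \frac{3}{5} \left(-4\right)\right) + 11\right) = - 8 \left(\left(-2 + \frac{1}{5} \cdot 16 - \frac{12}{5}\right) + 11\right) = - 8 \left(\left(-2 + \frac{16}{5} - \frac{12}{5}\right) + 11\right) = - 8 \left(- \frac{6}{5} + 11\right) = \left(-8\right) \frac{49}{5} = - \frac{392}{5}$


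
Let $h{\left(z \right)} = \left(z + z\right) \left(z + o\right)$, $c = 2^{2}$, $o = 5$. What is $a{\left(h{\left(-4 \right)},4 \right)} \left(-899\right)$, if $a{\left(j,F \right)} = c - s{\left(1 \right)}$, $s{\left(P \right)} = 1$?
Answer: $-2697$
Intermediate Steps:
$c = 4$
$h{\left(z \right)} = 2 z \left(5 + z\right)$ ($h{\left(z \right)} = \left(z + z\right) \left(z + 5\right) = 2 z \left(5 + z\right)$)
$a{\left(j,F \right)} = 3$ ($a{\left(j,F \right)} = 4 - 1 = 3$)
$a{\left(h{\left(-4 \right)},4 \right)} \left(-899\right) = 3 \left(-899\right) = -2697$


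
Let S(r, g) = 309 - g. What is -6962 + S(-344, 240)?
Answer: -6893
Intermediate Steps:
-6962 + S(-344, 240) = -6962 + (309 - 1*240) = -6962 + (309 - 240) = -6962 + 69 = -6893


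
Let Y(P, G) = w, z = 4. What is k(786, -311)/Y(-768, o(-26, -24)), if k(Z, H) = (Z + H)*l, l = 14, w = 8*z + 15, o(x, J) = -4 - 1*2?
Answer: 6650/47 ≈ 141.49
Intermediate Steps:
o(x, J) = -6 (o(x, J) = -4 - 2 = -6)
w = 47 (w = 8*4 + 15 = 32 + 15 = 47)
Y(P, G) = 47
k(Z, H) = 14*H + 14*Z (k(Z, H) = (Z + H)*14 = (H + Z)*14 = 14*H + 14*Z)
k(786, -311)/Y(-768, o(-26, -24)) = (14*(-311) + 14*786)/47 = (-4354 + 11004)*(1/47) = 6650*(1/47) = 6650/47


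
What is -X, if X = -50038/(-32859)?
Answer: -50038/32859 ≈ -1.5228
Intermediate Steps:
X = 50038/32859 (X = -50038*(-1/32859) = 50038/32859 ≈ 1.5228)
-X = -1*50038/32859 = -50038/32859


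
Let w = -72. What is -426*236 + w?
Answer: -100608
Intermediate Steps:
-426*236 + w = -426*236 - 72 = -100536 - 72 = -100608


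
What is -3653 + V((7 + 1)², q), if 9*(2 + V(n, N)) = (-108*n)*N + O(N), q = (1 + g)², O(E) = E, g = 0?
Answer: -39806/9 ≈ -4422.9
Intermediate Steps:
q = 1 (q = (1 + 0)² = 1² = 1)
V(n, N) = -2 + N/9 - 12*N*n (V(n, N) = -2 + ((-108*n)*N + N)/9 = -2 + (-108*N*n + N)/9 = -2 + (N - 108*N*n)/9 = -2 + (N/9 - 12*N*n) = -2 + N/9 - 12*N*n)
-3653 + V((7 + 1)², q) = -3653 + (-2 + (⅑)*1 - 12*1*(7 + 1)²) = -3653 + (-2 + ⅑ - 12*1*8²) = -3653 + (-2 + ⅑ - 12*1*64) = -3653 + (-2 + ⅑ - 768) = -3653 - 6929/9 = -39806/9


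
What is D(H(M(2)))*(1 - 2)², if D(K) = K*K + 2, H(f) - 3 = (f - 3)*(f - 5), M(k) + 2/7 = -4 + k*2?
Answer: 1000806/2401 ≈ 416.83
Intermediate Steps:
M(k) = -30/7 + 2*k (M(k) = -2/7 + (-4 + k*2) = -2/7 + (-4 + 2*k) = -30/7 + 2*k)
H(f) = 3 + (-5 + f)*(-3 + f) (H(f) = 3 + (f - 3)*(f - 5) = 3 + (-3 + f)*(-5 + f) = 3 + (-5 + f)*(-3 + f))
D(K) = 2 + K² (D(K) = K² + 2 = 2 + K²)
D(H(M(2)))*(1 - 2)² = (2 + (18 + (-30/7 + 2*2)² - 8*(-30/7 + 2*2))²)*(1 - 2)² = (2 + (18 + (-30/7 + 4)² - 8*(-30/7 + 4))²)*(-1)² = (2 + (18 + (-2/7)² - 8*(-2/7))²)*1 = (2 + (18 + 4/49 + 16/7)²)*1 = (2 + (998/49)²)*1 = (2 + 996004/2401)*1 = (1000806/2401)*1 = 1000806/2401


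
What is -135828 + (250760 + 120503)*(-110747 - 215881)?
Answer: -121265026992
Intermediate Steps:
-135828 + (250760 + 120503)*(-110747 - 215881) = -135828 + 371263*(-326628) = -135828 - 121264891164 = -121265026992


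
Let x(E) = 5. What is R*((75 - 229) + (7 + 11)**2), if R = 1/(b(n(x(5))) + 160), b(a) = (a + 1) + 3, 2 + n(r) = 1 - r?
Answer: 85/79 ≈ 1.0759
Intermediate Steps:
n(r) = -1 - r (n(r) = -2 + (1 - r) = -1 - r)
b(a) = 4 + a (b(a) = (1 + a) + 3 = 4 + a)
R = 1/158 (R = 1/((4 + (-1 - 1*5)) + 160) = 1/((4 + (-1 - 5)) + 160) = 1/((4 - 6) + 160) = 1/(-2 + 160) = 1/158 ≈ 0.0063291)
R*((75 - 229) + (7 + 11)**2) = ((75 - 229) + (7 + 11)**2)/158 = (-154 + 18**2)/158 = (-154 + 324)/158 = (1/158)*170 = 85/79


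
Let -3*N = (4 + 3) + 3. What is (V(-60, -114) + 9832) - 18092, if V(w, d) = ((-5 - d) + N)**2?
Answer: 26149/9 ≈ 2905.4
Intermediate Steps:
N = -10/3 (N = -((4 + 3) + 3)/3 = -(7 + 3)/3 = -1/3*10 = -10/3 ≈ -3.3333)
V(w, d) = (-25/3 - d)**2 (V(w, d) = ((-5 - d) - 10/3)**2 = (-25/3 - d)**2)
(V(-60, -114) + 9832) - 18092 = ((25 + 3*(-114))**2/9 + 9832) - 18092 = ((25 - 342)**2/9 + 9832) - 18092 = ((1/9)*(-317)**2 + 9832) - 18092 = ((1/9)*100489 + 9832) - 18092 = (100489/9 + 9832) - 18092 = 188977/9 - 18092 = 26149/9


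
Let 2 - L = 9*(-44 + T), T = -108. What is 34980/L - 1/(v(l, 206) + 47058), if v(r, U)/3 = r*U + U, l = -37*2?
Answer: 6799975/266328 ≈ 25.532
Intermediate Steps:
l = -74
v(r, U) = 3*U + 3*U*r (v(r, U) = 3*(r*U + U) = 3*(U*r + U) = 3*(U + U*r) = 3*U + 3*U*r)
L = 1370 (L = 2 - 9*(-44 - 108) = 2 - 9*(-152) = 2 - 1*(-1368) = 2 + 1368 = 1370)
34980/L - 1/(v(l, 206) + 47058) = 34980/1370 - 1/(3*206*(1 - 74) + 47058) = 34980*(1/1370) - 1/(3*206*(-73) + 47058) = 3498/137 - 1/(-45114 + 47058) = 3498/137 - 1/1944 = 6799975/266328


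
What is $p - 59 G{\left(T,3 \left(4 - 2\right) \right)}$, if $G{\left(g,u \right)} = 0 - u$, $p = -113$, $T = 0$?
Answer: $241$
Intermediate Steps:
$G{\left(g,u \right)} = - u$
$p - 59 G{\left(T,3 \left(4 - 2\right) \right)} = -113 - 59 \left(- 3 \left(4 - 2\right)\right) = -113 - 59 \left(- 3 \cdot 2\right) = -113 - 59 \left(\left(-1\right) 6\right) = -113 - -354 = -113 + 354 = 241$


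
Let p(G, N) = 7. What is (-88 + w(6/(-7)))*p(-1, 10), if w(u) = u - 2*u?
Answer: -610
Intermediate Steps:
w(u) = -u
(-88 + w(6/(-7)))*p(-1, 10) = (-88 - 6/(-7))*7 = (-88 - 6*(-1)/7)*7 = (-88 - 1*(-6/7))*7 = (-88 + 6/7)*7 = -610/7*7 = -610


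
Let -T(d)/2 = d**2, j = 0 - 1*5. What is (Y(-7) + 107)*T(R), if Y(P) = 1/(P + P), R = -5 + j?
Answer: -149700/7 ≈ -21386.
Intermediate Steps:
j = -5 (j = 0 - 5 = -5)
R = -10 (R = -5 - 5 = -10)
T(d) = -2*d**2
Y(P) = 1/(2*P)
(Y(-7) + 107)*T(R) = ((1/2)/(-7) + 107)*(-2*(-10)**2) = ((1/2)*(-1/7) + 107)*(-2*100) = (-1/14 + 107)*(-200) = (1497/14)*(-200) = -149700/7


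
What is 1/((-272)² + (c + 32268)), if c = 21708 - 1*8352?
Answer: 1/119608 ≈ 8.3606e-6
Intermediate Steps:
c = 13356 (c = 21708 - 8352 = 13356)
1/((-272)² + (c + 32268)) = 1/((-272)² + (13356 + 32268)) = 1/(73984 + 45624) = 1/119608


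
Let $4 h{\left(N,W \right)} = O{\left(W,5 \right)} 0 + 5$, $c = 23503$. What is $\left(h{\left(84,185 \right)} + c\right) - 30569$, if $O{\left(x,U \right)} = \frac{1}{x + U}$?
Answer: $- \frac{28259}{4} \approx -7064.8$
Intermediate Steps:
$O{\left(x,U \right)} = \frac{1}{U + x}$
$h{\left(N,W \right)} = \frac{5}{4}$ ($h{\left(N,W \right)} = \frac{\frac{1}{5 + W} 0 + 5}{4} = \frac{0 + 5}{4} = \frac{1}{4} \cdot 5 = \frac{5}{4}$)
$\left(h{\left(84,185 \right)} + c\right) - 30569 = \left(\frac{5}{4} + 23503\right) - 30569 = \frac{94017}{4} - 30569 = - \frac{28259}{4}$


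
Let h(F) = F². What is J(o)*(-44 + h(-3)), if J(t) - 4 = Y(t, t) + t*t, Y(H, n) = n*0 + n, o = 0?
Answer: -140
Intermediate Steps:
Y(H, n) = n (Y(H, n) = 0 + n = n)
J(t) = 4 + t + t² (J(t) = 4 + (t + t*t) = 4 + (t + t²) = 4 + t + t²)
J(o)*(-44 + h(-3)) = (4 + 0 + 0²)*(-44 + (-3)²) = (4 + 0 + 0)*(-44 + 9) = 4*(-35) = -140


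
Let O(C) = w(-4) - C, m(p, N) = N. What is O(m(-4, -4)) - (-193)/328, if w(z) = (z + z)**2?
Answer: 22497/328 ≈ 68.588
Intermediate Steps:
w(z) = 4*z**2 (w(z) = (2*z)**2 = 4*z**2)
O(C) = 64 - C (O(C) = 4*(-4)**2 - C = 4*16 - C = 64 - C)
O(m(-4, -4)) - (-193)/328 = (64 - 1*(-4)) - (-193)/328 = (64 + 4) - (-193)/328 = 68 - 1*(-193/328) = 68 + 193/328 = 22497/328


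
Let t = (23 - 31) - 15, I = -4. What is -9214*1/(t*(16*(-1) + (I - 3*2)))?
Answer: -4607/299 ≈ -15.408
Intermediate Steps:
t = -23 (t = -8 - 15 = -23)
-9214*1/(t*(16*(-1) + (I - 3*2))) = -9214*(-1/(23*(16*(-1) + (-4 - 3*2)))) = -9214*(-1/(23*(-16 + (-4 - 6)))) = -9214*(-1/(23*(-16 - 10))) = -9214/((-23*(-26))) = -9214/598 = -9214*1/598 = -4607/299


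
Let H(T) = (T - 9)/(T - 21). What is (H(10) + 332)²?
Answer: 13329801/121 ≈ 1.1016e+5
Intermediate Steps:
H(T) = (-9 + T)/(-21 + T)
(H(10) + 332)² = ((-9 + 10)/(-21 + 10) + 332)² = (1/(-11) + 332)² = (-1/11*1 + 332)² = (-1/11 + 332)² = (3651/11)² = 13329801/121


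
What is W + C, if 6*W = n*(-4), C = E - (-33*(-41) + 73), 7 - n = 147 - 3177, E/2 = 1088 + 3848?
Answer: 19264/3 ≈ 6421.3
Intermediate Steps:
E = 9872 (E = 2*(1088 + 3848) = 2*4936 = 9872)
n = 3037 (n = 7 - (147 - 3177) = 7 - 1*(-3030) = 7 + 3030 = 3037)
C = 8446 (C = 9872 - (-33*(-41) + 73) = 9872 - (1353 + 73) = 9872 - 1*1426 = 9872 - 1426 = 8446)
W = -6074/3 (W = (3037*(-4))/6 = (⅙)*(-12148) = -6074/3 ≈ -2024.7)
W + C = -6074/3 + 8446 = 19264/3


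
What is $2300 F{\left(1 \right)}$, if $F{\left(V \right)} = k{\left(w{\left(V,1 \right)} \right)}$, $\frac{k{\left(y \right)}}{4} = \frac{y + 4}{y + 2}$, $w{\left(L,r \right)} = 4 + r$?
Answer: $\frac{82800}{7} \approx 11829.0$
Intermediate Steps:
$k{\left(y \right)} = \frac{4 \left(4 + y\right)}{2 + y}$ ($k{\left(y \right)} = 4 \frac{y + 4}{y + 2} = 4 \frac{4 + y}{2 + y} = \frac{4 \left(4 + y\right)}{2 + y}$)
$F{\left(V \right)} = \frac{36}{7}$ ($F{\left(V \right)} = \frac{4 \left(4 + \left(4 + 1\right)\right)}{2 + \left(4 + 1\right)} = \frac{4 \left(4 + 5\right)}{2 + 5} = 4 \cdot \frac{1}{7} \cdot 9 = \frac{36}{7}$)
$2300 F{\left(1 \right)} = 2300 \cdot \frac{36}{7} = \frac{82800}{7}$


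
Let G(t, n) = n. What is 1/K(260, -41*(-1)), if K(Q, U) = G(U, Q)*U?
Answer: 1/10660 ≈ 9.3809e-5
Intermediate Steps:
K(Q, U) = Q*U
1/K(260, -41*(-1)) = 1/(260*(-41*(-1))) = 1/(260*41) = 1/10660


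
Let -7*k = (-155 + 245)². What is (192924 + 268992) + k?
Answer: 3225312/7 ≈ 4.6076e+5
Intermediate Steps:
k = -8100/7 (k = -(-155 + 245)²/7 = -⅐*90² = -⅐*8100 = -8100/7 ≈ -1157.1)
(192924 + 268992) + k = (192924 + 268992) - 8100/7 = 461916 - 8100/7 = 3225312/7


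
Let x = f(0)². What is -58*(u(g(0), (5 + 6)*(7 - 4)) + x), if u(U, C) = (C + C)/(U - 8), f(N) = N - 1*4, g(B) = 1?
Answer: -2668/7 ≈ -381.14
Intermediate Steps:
f(N) = -4 + N (f(N) = N - 4 = -4 + N)
u(U, C) = 2*C/(-8 + U) (u(U, C) = (2*C)/(-8 + U) = 2*C/(-8 + U))
x = 16 (x = (-4 + 0)² = (-4)² = 16)
-58*(u(g(0), (5 + 6)*(7 - 4)) + x) = -58*(2*((5 + 6)*(7 - 4))/(-8 + 1) + 16) = -58*(2*(11*3)/(-7) + 16) = -58*(2*33*(-⅐) + 16) = -58*(-66/7 + 16) = -58*46/7 = -2668/7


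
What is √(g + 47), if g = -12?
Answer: √35 ≈ 5.9161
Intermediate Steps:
√(g + 47) = √(-12 + 47) = √35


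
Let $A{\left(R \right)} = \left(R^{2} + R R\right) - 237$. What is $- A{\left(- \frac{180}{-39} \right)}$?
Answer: $\frac{32853}{169} \approx 194.4$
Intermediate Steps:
$A{\left(R \right)} = -237 + 2 R^{2}$ ($A{\left(R \right)} = \left(R^{2} + R^{2}\right) - 237 = 2 R^{2} - 237 = -237 + 2 R^{2}$)
$- A{\left(- \frac{180}{-39} \right)} = - (-237 + 2 \left(- \frac{180}{-39}\right)^{2}) = - (-237 + 2 \left(\left(-180\right) \left(- \frac{1}{39}\right)\right)^{2}) = - (-237 + 2 \left(\frac{60}{13}\right)^{2}) = - (-237 + 2 \cdot \frac{3600}{169}) = - (-237 + \frac{7200}{169}) = \left(-1\right) \left(- \frac{32853}{169}\right) = \frac{32853}{169}$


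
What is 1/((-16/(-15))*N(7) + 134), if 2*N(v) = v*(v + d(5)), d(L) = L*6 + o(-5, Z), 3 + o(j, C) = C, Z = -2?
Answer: 15/3802 ≈ 0.0039453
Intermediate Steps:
o(j, C) = -3 + C
d(L) = -5 + 6*L (d(L) = L*6 + (-3 - 2) = 6*L - 5 = -5 + 6*L)
N(v) = v*(25 + v)/2 (N(v) = (v*(v + (-5 + 6*5)))/2 = (v*(v + (-5 + 30)))/2 = (v*(v + 25))/2 = (v*(25 + v))/2 = v*(25 + v)/2)
1/((-16/(-15))*N(7) + 134) = 1/((-16/(-15))*((½)*7*(25 + 7)) + 134) = 1/((-16*(-1/15))*((½)*7*32) + 134) = 1/((16/15)*112 + 134) = 1/(1792/15 + 134) = 1/(3802/15) = 15/3802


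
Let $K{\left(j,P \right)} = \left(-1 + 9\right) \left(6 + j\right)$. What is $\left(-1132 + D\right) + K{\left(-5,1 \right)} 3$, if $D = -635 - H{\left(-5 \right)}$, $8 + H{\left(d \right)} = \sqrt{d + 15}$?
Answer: $-1735 - \sqrt{10} \approx -1738.2$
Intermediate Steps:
$K{\left(j,P \right)} = 48 + 8 j$ ($K{\left(j,P \right)} = 8 \left(6 + j\right) = 48 + 8 j$)
$H{\left(d \right)} = -8 + \sqrt{15 + d}$ ($H{\left(d \right)} = -8 + \sqrt{d + 15} = -8 + \sqrt{15 + d}$)
$D = -627 - \sqrt{10}$ ($D = -635 - \left(-8 + \sqrt{15 - 5}\right) = -635 - \left(-8 + \sqrt{10}\right) = -635 + \left(8 - \sqrt{10}\right) = -627 - \sqrt{10} \approx -630.16$)
$\left(-1132 + D\right) + K{\left(-5,1 \right)} 3 = \left(-1132 - \left(627 + \sqrt{10}\right)\right) + \left(48 + 8 \left(-5\right)\right) 3 = \left(-1759 - \sqrt{10}\right) + \left(48 - 40\right) 3 = \left(-1759 - \sqrt{10}\right) + 8 \cdot 3 = \left(-1759 - \sqrt{10}\right) + 24 = -1735 - \sqrt{10}$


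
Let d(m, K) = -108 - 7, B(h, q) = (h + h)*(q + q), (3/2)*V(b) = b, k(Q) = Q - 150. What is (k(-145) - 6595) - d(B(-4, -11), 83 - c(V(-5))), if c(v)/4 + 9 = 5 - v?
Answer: -6775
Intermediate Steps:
k(Q) = -150 + Q
V(b) = 2*b/3
B(h, q) = 4*h*q (B(h, q) = (2*h)*(2*q) = 4*h*q)
c(v) = -16 - 4*v (c(v) = -36 + 4*(5 - v) = -36 + (20 - 4*v) = -16 - 4*v)
d(m, K) = -115
(k(-145) - 6595) - d(B(-4, -11), 83 - c(V(-5))) = ((-150 - 145) - 6595) - 1*(-115) = (-295 - 6595) + 115 = -6890 + 115 = -6775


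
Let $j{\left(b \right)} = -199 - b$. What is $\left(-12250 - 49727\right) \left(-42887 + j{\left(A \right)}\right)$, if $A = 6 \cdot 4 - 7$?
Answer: $2671394631$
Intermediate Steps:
$A = 17$ ($A = 24 - 7 = 17$)
$\left(-12250 - 49727\right) \left(-42887 + j{\left(A \right)}\right) = \left(-12250 - 49727\right) \left(-42887 - 216\right) = - 61977 \left(-42887 - 216\right) = \left(-61977\right) \left(-43103\right) = 2671394631$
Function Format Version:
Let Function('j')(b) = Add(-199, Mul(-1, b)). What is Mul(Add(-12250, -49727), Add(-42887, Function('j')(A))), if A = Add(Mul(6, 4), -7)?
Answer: 2671394631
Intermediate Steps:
A = 17 (A = Add(24, -7) = 17)
Mul(Add(-12250, -49727), Add(-42887, Function('j')(A))) = Mul(Add(-12250, -49727), Add(-42887, Add(-199, Mul(-1, 17)))) = Mul(-61977, Add(-42887, Add(-199, -17))) = Mul(-61977, Add(-42887, -216)) = Mul(-61977, -43103) = 2671394631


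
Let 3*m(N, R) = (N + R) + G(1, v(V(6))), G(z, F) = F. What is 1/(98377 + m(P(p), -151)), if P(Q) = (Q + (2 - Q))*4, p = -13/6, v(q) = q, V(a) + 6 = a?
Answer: 3/294988 ≈ 1.0170e-5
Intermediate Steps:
V(a) = -6 + a
p = -13/6 (p = -13*⅙ = -13/6 ≈ -2.1667)
P(Q) = 8 (P(Q) = 2*4 = 8)
m(N, R) = N/3 + R/3 (m(N, R) = ((N + R) + (-6 + 6))/3 = ((N + R) + 0)/3 = (N + R)/3 = N/3 + R/3)
1/(98377 + m(P(p), -151)) = 1/(98377 + ((⅓)*8 + (⅓)*(-151))) = 1/(98377 + (8/3 - 151/3)) = 1/(98377 - 143/3) = 1/(294988/3) = 3/294988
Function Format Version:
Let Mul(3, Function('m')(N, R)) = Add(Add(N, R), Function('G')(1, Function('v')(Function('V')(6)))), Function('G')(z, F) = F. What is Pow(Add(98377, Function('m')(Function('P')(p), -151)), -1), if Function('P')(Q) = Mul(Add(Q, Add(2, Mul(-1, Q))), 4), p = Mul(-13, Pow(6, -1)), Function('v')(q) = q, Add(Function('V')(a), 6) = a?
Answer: Rational(3, 294988) ≈ 1.0170e-5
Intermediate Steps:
Function('V')(a) = Add(-6, a)
p = Rational(-13, 6) (p = Mul(-13, Rational(1, 6)) = Rational(-13, 6) ≈ -2.1667)
Function('P')(Q) = 8 (Function('P')(Q) = Mul(2, 4) = 8)
Function('m')(N, R) = Add(Mul(Rational(1, 3), N), Mul(Rational(1, 3), R)) (Function('m')(N, R) = Mul(Rational(1, 3), Add(Add(N, R), Add(-6, 6))) = Mul(Rational(1, 3), Add(Add(N, R), 0)) = Mul(Rational(1, 3), Add(N, R)) = Add(Mul(Rational(1, 3), N), Mul(Rational(1, 3), R)))
Pow(Add(98377, Function('m')(Function('P')(p), -151)), -1) = Pow(Add(98377, Add(Mul(Rational(1, 3), 8), Mul(Rational(1, 3), -151))), -1) = Pow(Add(98377, Add(Rational(8, 3), Rational(-151, 3))), -1) = Pow(Add(98377, Rational(-143, 3)), -1) = Pow(Rational(294988, 3), -1) = Rational(3, 294988)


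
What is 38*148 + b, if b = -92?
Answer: 5532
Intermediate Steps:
38*148 + b = 38*148 - 92 = 5624 - 92 = 5532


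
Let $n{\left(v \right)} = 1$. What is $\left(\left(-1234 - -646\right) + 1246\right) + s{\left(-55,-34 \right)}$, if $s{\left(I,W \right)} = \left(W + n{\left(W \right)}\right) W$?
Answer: $1780$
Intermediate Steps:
$s{\left(I,W \right)} = W \left(1 + W\right)$ ($s{\left(I,W \right)} = \left(W + 1\right) W = \left(1 + W\right) W = W \left(1 + W\right)$)
$\left(\left(-1234 - -646\right) + 1246\right) + s{\left(-55,-34 \right)} = \left(\left(-1234 - -646\right) + 1246\right) - 34 \left(1 - 34\right) = \left(\left(-1234 + 646\right) + 1246\right) - -1122 = \left(-588 + 1246\right) + 1122 = 658 + 1122 = 1780$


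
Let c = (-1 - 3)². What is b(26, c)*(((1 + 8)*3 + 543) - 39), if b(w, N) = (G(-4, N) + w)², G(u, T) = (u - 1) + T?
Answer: 726939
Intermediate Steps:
c = 16 (c = (-4)² = 16)
G(u, T) = -1 + T + u (G(u, T) = (-1 + u) + T = -1 + T + u)
b(w, N) = (-5 + N + w)² (b(w, N) = ((-1 + N - 4) + w)² = ((-5 + N) + w)² = (-5 + N + w)²)
b(26, c)*(((1 + 8)*3 + 543) - 39) = (-5 + 16 + 26)²*(((1 + 8)*3 + 543) - 39) = 37²*((9*3 + 543) - 39) = 1369*((27 + 543) - 39) = 1369*(570 - 39) = 1369*531 = 726939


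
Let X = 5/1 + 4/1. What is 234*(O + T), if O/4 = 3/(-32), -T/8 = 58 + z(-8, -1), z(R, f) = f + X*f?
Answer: -359775/4 ≈ -89944.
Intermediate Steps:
X = 9 (X = 5*1 + 4*1 = 5 + 4 = 9)
z(R, f) = 10*f (z(R, f) = f + 9*f = 10*f)
T = -384 (T = -8*(58 + 10*(-1)) = -8*(58 - 10) = -8*48 = -384)
O = -3/8 (O = 4*(3/(-32)) = 4*(3*(-1/32)) = 4*(-3/32) = -3/8 ≈ -0.37500)
234*(O + T) = 234*(-3/8 - 384) = 234*(-3075/8) = -359775/4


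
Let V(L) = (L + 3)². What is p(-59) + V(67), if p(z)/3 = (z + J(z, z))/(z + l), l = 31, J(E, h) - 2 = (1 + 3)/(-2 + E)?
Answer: 8379643/1708 ≈ 4906.1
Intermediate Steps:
J(E, h) = 2 + 4/(-2 + E) (J(E, h) = 2 + (1 + 3)/(-2 + E) = 2 + 4/(-2 + E))
V(L) = (3 + L)²
p(z) = 3*(z + 2*z/(-2 + z))/(31 + z) (p(z) = 3*((z + 2*z/(-2 + z))/(z + 31)) = 3*((z + 2*z/(-2 + z))/(31 + z)) = 3*(z + 2*z/(-2 + z))/(31 + z))
p(-59) + V(67) = 3*(-59)²/(-2 - 59*(31 - 59)) + (3 + 67)² = 3*3481/(-61*(-28)) + 70² = 3*3481*(-1/61)*(-1/28) + 4900 = 10443/1708 + 4900 = 8379643/1708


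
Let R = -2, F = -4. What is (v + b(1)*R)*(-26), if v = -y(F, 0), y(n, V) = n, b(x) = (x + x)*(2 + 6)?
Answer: 728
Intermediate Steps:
b(x) = 16*x (b(x) = (2*x)*8 = 16*x)
v = 4 (v = -1*(-4) = 4)
(v + b(1)*R)*(-26) = (4 + (16*1)*(-2))*(-26) = (4 + 16*(-2))*(-26) = (4 - 32)*(-26) = -28*(-26) = 728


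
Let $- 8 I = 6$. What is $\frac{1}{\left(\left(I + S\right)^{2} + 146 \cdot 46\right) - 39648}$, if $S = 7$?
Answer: $- \frac{16}{526287} \approx -3.0402 \cdot 10^{-5}$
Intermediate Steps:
$I = - \frac{3}{4}$ ($I = \left(- \frac{1}{8}\right) 6 = - \frac{3}{4} \approx -0.75$)
$\frac{1}{\left(\left(I + S\right)^{2} + 146 \cdot 46\right) - 39648} = \frac{1}{\left(\left(- \frac{3}{4} + 7\right)^{2} + 146 \cdot 46\right) - 39648} = \frac{1}{\left(\left(\frac{25}{4}\right)^{2} + 6716\right) - 39648} = \frac{1}{\left(\frac{625}{16} + 6716\right) - 39648} = \frac{1}{\frac{108081}{16} - 39648} = \frac{1}{- \frac{526287}{16}} = - \frac{16}{526287}$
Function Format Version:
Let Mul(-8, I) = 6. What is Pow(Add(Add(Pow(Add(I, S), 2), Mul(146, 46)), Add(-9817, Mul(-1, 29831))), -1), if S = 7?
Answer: Rational(-16, 526287) ≈ -3.0402e-5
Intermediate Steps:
I = Rational(-3, 4) (I = Mul(Rational(-1, 8), 6) = Rational(-3, 4) ≈ -0.75000)
Pow(Add(Add(Pow(Add(I, S), 2), Mul(146, 46)), Add(-9817, Mul(-1, 29831))), -1) = Pow(Add(Add(Pow(Add(Rational(-3, 4), 7), 2), Mul(146, 46)), Add(-9817, Mul(-1, 29831))), -1) = Pow(Add(Add(Pow(Rational(25, 4), 2), 6716), Add(-9817, -29831)), -1) = Pow(Add(Add(Rational(625, 16), 6716), -39648), -1) = Pow(Add(Rational(108081, 16), -39648), -1) = Pow(Rational(-526287, 16), -1) = Rational(-16, 526287)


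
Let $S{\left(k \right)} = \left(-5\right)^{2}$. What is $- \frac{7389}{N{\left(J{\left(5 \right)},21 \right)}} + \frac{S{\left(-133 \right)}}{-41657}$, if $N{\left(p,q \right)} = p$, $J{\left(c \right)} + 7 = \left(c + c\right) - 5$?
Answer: $\frac{307803523}{83314} \approx 3694.5$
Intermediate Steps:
$J{\left(c \right)} = -12 + 2 c$ ($J{\left(c \right)} = -7 + \left(\left(c + c\right) - 5\right) = -7 + \left(2 c - 5\right) = -7 + \left(-5 + 2 c\right) = -12 + 2 c$)
$S{\left(k \right)} = 25$
$- \frac{7389}{N{\left(J{\left(5 \right)},21 \right)}} + \frac{S{\left(-133 \right)}}{-41657} = - \frac{7389}{-12 + 2 \cdot 5} + \frac{25}{-41657} = - \frac{7389}{-12 + 10} + 25 \left(- \frac{1}{41657}\right) = - \frac{7389}{-2} - \frac{25}{41657} = \left(-7389\right) \left(- \frac{1}{2}\right) - \frac{25}{41657} = \frac{7389}{2} - \frac{25}{41657} = \frac{307803523}{83314}$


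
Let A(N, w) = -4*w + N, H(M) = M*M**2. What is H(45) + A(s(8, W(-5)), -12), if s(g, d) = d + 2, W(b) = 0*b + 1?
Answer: 91176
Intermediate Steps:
W(b) = 1 (W(b) = 0 + 1 = 1)
s(g, d) = 2 + d
H(M) = M**3
A(N, w) = N - 4*w
H(45) + A(s(8, W(-5)), -12) = 45**3 + ((2 + 1) - 4*(-12)) = 91125 + (3 + 48) = 91125 + 51 = 91176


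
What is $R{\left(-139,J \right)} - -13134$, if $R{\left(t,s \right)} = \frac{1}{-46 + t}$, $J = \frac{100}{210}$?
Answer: $\frac{2429789}{185} \approx 13134.0$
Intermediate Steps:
$J = \frac{10}{21}$ ($J = 100 \cdot \frac{1}{210} = \frac{10}{21} \approx 0.47619$)
$R{\left(-139,J \right)} - -13134 = \frac{1}{-46 - 139} - -13134 = \frac{1}{-185} + 13134 = - \frac{1}{185} + 13134 = \frac{2429789}{185}$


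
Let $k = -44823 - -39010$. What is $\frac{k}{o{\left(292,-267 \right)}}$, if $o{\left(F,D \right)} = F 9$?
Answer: $- \frac{5813}{2628} \approx -2.2119$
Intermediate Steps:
$o{\left(F,D \right)} = 9 F$
$k = -5813$ ($k = -44823 + 39010 = -5813$)
$\frac{k}{o{\left(292,-267 \right)}} = - \frac{5813}{9 \cdot 292} = - \frac{5813}{2628}$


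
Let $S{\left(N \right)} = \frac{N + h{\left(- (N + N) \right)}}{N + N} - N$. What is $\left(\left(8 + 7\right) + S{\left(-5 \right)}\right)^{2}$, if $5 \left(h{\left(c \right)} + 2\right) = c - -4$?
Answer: $\frac{1042441}{2500} \approx 416.98$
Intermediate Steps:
$h{\left(c \right)} = - \frac{6}{5} + \frac{c}{5}$ ($h{\left(c \right)} = -2 + \frac{c - -4}{5} = -2 + \frac{c + 4}{5} = -2 + \frac{4 + c}{5} = -2 + \left(\frac{4}{5} + \frac{c}{5}\right) = - \frac{6}{5} + \frac{c}{5}$)
$S{\left(N \right)} = - N + \frac{- \frac{6}{5} + \frac{3 N}{5}}{2 N}$ ($S{\left(N \right)} = \frac{N + \left(- \frac{6}{5} + \frac{\left(-1\right) \left(N + N\right)}{5}\right)}{N + N} - N = \frac{N + \left(- \frac{6}{5} + \frac{\left(-1\right) 2 N}{5}\right)}{2 N} - N = \left(N + \left(- \frac{6}{5} + \frac{\left(-2\right) N}{5}\right)\right) \frac{1}{2 N} - N = \left(N - \left(\frac{6}{5} + \frac{2 N}{5}\right)\right) \frac{1}{2 N} - N = \left(- \frac{6}{5} + \frac{3 N}{5}\right) \frac{1}{2 N} - N = \frac{- \frac{6}{5} + \frac{3 N}{5}}{2 N} - N = - N + \frac{- \frac{6}{5} + \frac{3 N}{5}}{2 N}$)
$\left(\left(8 + 7\right) + S{\left(-5 \right)}\right)^{2} = \left(\left(8 + 7\right) - \left(- \frac{53}{10} - \frac{3}{25}\right)\right)^{2} = \left(15 + \left(\frac{3}{10} + 5 - - \frac{3}{25}\right)\right)^{2} = \left(15 + \left(\frac{3}{10} + 5 + \frac{3}{25}\right)\right)^{2} = \left(15 + \frac{271}{50}\right)^{2} = \left(\frac{1021}{50}\right)^{2} = \frac{1042441}{2500}$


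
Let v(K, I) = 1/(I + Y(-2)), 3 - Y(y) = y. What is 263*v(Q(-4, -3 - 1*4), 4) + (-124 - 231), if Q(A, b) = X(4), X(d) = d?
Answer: -2932/9 ≈ -325.78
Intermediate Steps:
Y(y) = 3 - y
Q(A, b) = 4
v(K, I) = 1/(5 + I) (v(K, I) = 1/(I + (3 - 1*(-2))) = 1/(I + (3 + 2)) = 1/(I + 5) = 1/(5 + I))
263*v(Q(-4, -3 - 1*4), 4) + (-124 - 231) = 263/(5 + 4) + (-124 - 231) = 263/9 - 355 = -2932/9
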